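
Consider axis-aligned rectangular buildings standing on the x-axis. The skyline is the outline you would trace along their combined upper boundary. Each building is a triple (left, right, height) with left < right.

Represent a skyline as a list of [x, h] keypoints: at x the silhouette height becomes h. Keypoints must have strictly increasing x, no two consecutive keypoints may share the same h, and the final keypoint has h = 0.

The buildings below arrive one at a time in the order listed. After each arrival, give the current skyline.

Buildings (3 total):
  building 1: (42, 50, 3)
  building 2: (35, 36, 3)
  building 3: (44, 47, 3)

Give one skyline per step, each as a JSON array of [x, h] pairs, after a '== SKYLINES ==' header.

== SKYLINES ==
[[42,3],[50,0]]
[[35,3],[36,0],[42,3],[50,0]]
[[35,3],[36,0],[42,3],[50,0]]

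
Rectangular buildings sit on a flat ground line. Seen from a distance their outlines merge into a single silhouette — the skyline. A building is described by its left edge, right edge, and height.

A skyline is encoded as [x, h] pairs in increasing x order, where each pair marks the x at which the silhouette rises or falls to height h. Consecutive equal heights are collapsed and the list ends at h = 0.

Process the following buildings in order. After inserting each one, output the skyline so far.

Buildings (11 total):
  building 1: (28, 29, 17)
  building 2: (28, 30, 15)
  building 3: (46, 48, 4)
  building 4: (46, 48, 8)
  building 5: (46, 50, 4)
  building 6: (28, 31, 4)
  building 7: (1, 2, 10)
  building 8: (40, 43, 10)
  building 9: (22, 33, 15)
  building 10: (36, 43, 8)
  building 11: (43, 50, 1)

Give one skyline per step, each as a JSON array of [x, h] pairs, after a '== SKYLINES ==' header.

== SKYLINES ==
[[28,17],[29,0]]
[[28,17],[29,15],[30,0]]
[[28,17],[29,15],[30,0],[46,4],[48,0]]
[[28,17],[29,15],[30,0],[46,8],[48,0]]
[[28,17],[29,15],[30,0],[46,8],[48,4],[50,0]]
[[28,17],[29,15],[30,4],[31,0],[46,8],[48,4],[50,0]]
[[1,10],[2,0],[28,17],[29,15],[30,4],[31,0],[46,8],[48,4],[50,0]]
[[1,10],[2,0],[28,17],[29,15],[30,4],[31,0],[40,10],[43,0],[46,8],[48,4],[50,0]]
[[1,10],[2,0],[22,15],[28,17],[29,15],[33,0],[40,10],[43,0],[46,8],[48,4],[50,0]]
[[1,10],[2,0],[22,15],[28,17],[29,15],[33,0],[36,8],[40,10],[43,0],[46,8],[48,4],[50,0]]
[[1,10],[2,0],[22,15],[28,17],[29,15],[33,0],[36,8],[40,10],[43,1],[46,8],[48,4],[50,0]]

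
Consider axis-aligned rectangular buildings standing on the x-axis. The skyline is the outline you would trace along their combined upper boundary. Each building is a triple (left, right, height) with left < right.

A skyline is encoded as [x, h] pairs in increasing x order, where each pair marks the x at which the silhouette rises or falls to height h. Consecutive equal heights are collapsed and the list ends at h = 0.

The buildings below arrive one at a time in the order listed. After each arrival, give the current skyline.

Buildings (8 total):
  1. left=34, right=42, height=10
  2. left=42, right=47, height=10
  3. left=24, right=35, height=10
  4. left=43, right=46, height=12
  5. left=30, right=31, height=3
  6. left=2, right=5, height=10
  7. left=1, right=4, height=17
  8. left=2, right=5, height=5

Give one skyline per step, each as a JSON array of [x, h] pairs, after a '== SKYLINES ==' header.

== SKYLINES ==
[[34,10],[42,0]]
[[34,10],[47,0]]
[[24,10],[47,0]]
[[24,10],[43,12],[46,10],[47,0]]
[[24,10],[43,12],[46,10],[47,0]]
[[2,10],[5,0],[24,10],[43,12],[46,10],[47,0]]
[[1,17],[4,10],[5,0],[24,10],[43,12],[46,10],[47,0]]
[[1,17],[4,10],[5,0],[24,10],[43,12],[46,10],[47,0]]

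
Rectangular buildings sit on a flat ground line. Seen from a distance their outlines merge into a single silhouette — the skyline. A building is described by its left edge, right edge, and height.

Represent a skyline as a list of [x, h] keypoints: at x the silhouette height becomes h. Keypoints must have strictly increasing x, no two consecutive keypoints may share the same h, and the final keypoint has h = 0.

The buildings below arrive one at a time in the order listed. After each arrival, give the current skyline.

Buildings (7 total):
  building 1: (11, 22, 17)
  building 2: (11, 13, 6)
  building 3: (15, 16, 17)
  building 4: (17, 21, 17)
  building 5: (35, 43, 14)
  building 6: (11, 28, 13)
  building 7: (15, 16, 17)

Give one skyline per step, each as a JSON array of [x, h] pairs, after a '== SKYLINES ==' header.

== SKYLINES ==
[[11,17],[22,0]]
[[11,17],[22,0]]
[[11,17],[22,0]]
[[11,17],[22,0]]
[[11,17],[22,0],[35,14],[43,0]]
[[11,17],[22,13],[28,0],[35,14],[43,0]]
[[11,17],[22,13],[28,0],[35,14],[43,0]]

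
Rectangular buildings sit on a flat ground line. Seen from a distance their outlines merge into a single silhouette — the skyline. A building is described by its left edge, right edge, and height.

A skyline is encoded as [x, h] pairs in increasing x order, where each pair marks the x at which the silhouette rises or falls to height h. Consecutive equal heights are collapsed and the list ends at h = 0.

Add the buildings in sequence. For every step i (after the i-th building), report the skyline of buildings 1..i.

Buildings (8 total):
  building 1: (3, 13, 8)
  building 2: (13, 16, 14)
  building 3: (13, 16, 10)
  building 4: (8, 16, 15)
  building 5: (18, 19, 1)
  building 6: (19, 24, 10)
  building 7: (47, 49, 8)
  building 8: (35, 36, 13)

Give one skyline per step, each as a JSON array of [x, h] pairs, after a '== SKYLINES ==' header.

== SKYLINES ==
[[3,8],[13,0]]
[[3,8],[13,14],[16,0]]
[[3,8],[13,14],[16,0]]
[[3,8],[8,15],[16,0]]
[[3,8],[8,15],[16,0],[18,1],[19,0]]
[[3,8],[8,15],[16,0],[18,1],[19,10],[24,0]]
[[3,8],[8,15],[16,0],[18,1],[19,10],[24,0],[47,8],[49,0]]
[[3,8],[8,15],[16,0],[18,1],[19,10],[24,0],[35,13],[36,0],[47,8],[49,0]]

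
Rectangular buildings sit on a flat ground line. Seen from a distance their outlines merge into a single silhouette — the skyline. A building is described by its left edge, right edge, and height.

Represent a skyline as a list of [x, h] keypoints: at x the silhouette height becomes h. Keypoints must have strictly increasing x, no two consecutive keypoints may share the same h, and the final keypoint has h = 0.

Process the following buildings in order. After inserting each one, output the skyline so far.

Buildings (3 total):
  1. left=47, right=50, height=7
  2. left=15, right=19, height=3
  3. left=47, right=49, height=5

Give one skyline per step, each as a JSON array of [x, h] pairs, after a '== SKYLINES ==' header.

== SKYLINES ==
[[47,7],[50,0]]
[[15,3],[19,0],[47,7],[50,0]]
[[15,3],[19,0],[47,7],[50,0]]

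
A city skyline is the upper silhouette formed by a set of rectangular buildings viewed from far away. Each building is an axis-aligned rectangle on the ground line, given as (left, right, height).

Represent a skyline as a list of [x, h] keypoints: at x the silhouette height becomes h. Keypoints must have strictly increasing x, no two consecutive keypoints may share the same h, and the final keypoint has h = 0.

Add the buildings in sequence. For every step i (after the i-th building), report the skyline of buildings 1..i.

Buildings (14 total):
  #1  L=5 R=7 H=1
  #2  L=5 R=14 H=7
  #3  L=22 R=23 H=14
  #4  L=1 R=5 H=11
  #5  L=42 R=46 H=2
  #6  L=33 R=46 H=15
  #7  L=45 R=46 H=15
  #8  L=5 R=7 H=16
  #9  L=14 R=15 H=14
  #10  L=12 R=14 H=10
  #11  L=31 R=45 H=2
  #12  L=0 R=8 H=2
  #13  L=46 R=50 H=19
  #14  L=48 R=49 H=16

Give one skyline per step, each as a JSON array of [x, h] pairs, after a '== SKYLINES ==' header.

== SKYLINES ==
[[5,1],[7,0]]
[[5,7],[14,0]]
[[5,7],[14,0],[22,14],[23,0]]
[[1,11],[5,7],[14,0],[22,14],[23,0]]
[[1,11],[5,7],[14,0],[22,14],[23,0],[42,2],[46,0]]
[[1,11],[5,7],[14,0],[22,14],[23,0],[33,15],[46,0]]
[[1,11],[5,7],[14,0],[22,14],[23,0],[33,15],[46,0]]
[[1,11],[5,16],[7,7],[14,0],[22,14],[23,0],[33,15],[46,0]]
[[1,11],[5,16],[7,7],[14,14],[15,0],[22,14],[23,0],[33,15],[46,0]]
[[1,11],[5,16],[7,7],[12,10],[14,14],[15,0],[22,14],[23,0],[33,15],[46,0]]
[[1,11],[5,16],[7,7],[12,10],[14,14],[15,0],[22,14],[23,0],[31,2],[33,15],[46,0]]
[[0,2],[1,11],[5,16],[7,7],[12,10],[14,14],[15,0],[22,14],[23,0],[31,2],[33,15],[46,0]]
[[0,2],[1,11],[5,16],[7,7],[12,10],[14,14],[15,0],[22,14],[23,0],[31,2],[33,15],[46,19],[50,0]]
[[0,2],[1,11],[5,16],[7,7],[12,10],[14,14],[15,0],[22,14],[23,0],[31,2],[33,15],[46,19],[50,0]]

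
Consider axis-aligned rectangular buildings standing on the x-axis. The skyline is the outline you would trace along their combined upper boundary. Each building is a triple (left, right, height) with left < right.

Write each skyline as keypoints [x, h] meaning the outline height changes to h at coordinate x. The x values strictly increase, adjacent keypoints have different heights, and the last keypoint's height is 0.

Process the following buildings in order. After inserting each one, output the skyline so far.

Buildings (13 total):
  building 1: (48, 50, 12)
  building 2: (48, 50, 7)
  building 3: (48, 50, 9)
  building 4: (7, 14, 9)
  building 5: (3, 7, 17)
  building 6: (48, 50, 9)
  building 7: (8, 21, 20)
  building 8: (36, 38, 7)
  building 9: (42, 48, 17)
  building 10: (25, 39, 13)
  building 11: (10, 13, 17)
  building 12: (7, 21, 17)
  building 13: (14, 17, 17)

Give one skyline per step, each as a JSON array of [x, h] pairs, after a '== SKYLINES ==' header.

== SKYLINES ==
[[48,12],[50,0]]
[[48,12],[50,0]]
[[48,12],[50,0]]
[[7,9],[14,0],[48,12],[50,0]]
[[3,17],[7,9],[14,0],[48,12],[50,0]]
[[3,17],[7,9],[14,0],[48,12],[50,0]]
[[3,17],[7,9],[8,20],[21,0],[48,12],[50,0]]
[[3,17],[7,9],[8,20],[21,0],[36,7],[38,0],[48,12],[50,0]]
[[3,17],[7,9],[8,20],[21,0],[36,7],[38,0],[42,17],[48,12],[50,0]]
[[3,17],[7,9],[8,20],[21,0],[25,13],[39,0],[42,17],[48,12],[50,0]]
[[3,17],[7,9],[8,20],[21,0],[25,13],[39,0],[42,17],[48,12],[50,0]]
[[3,17],[8,20],[21,0],[25,13],[39,0],[42,17],[48,12],[50,0]]
[[3,17],[8,20],[21,0],[25,13],[39,0],[42,17],[48,12],[50,0]]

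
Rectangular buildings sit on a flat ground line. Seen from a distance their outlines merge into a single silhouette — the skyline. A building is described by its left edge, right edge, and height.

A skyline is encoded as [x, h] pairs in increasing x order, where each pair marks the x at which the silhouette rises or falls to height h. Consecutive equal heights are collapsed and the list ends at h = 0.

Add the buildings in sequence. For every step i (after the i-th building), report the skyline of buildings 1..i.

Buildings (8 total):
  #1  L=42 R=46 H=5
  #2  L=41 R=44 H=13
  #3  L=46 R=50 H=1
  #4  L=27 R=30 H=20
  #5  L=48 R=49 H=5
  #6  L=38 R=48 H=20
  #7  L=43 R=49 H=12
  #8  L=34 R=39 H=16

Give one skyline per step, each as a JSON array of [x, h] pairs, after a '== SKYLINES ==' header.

== SKYLINES ==
[[42,5],[46,0]]
[[41,13],[44,5],[46,0]]
[[41,13],[44,5],[46,1],[50,0]]
[[27,20],[30,0],[41,13],[44,5],[46,1],[50,0]]
[[27,20],[30,0],[41,13],[44,5],[46,1],[48,5],[49,1],[50,0]]
[[27,20],[30,0],[38,20],[48,5],[49,1],[50,0]]
[[27,20],[30,0],[38,20],[48,12],[49,1],[50,0]]
[[27,20],[30,0],[34,16],[38,20],[48,12],[49,1],[50,0]]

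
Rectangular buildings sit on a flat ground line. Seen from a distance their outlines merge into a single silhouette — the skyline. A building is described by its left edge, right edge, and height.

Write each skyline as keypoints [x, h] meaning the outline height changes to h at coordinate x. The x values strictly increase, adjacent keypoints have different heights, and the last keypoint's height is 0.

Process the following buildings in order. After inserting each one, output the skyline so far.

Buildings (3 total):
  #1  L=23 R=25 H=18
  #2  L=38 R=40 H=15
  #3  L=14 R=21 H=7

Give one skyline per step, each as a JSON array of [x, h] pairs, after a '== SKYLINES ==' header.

== SKYLINES ==
[[23,18],[25,0]]
[[23,18],[25,0],[38,15],[40,0]]
[[14,7],[21,0],[23,18],[25,0],[38,15],[40,0]]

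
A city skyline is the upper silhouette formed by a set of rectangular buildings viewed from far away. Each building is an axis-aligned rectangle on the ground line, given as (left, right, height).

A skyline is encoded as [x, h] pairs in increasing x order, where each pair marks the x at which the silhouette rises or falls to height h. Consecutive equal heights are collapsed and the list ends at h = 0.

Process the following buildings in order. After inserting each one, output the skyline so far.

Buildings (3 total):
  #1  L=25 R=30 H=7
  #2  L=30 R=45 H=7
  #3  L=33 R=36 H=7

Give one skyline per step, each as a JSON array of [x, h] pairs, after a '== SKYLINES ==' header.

== SKYLINES ==
[[25,7],[30,0]]
[[25,7],[45,0]]
[[25,7],[45,0]]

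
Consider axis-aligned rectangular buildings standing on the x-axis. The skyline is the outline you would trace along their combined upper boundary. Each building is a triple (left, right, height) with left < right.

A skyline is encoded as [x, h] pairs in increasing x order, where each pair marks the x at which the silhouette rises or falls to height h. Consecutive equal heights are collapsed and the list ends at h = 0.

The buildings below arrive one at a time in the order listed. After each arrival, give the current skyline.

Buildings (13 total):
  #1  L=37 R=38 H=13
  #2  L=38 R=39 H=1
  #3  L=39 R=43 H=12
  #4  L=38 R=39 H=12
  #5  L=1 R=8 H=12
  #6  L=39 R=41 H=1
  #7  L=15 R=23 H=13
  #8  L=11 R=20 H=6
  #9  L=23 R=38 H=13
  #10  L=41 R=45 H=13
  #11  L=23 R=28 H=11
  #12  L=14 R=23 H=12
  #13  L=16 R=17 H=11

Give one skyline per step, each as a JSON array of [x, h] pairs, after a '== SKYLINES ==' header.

== SKYLINES ==
[[37,13],[38,0]]
[[37,13],[38,1],[39,0]]
[[37,13],[38,1],[39,12],[43,0]]
[[37,13],[38,12],[43,0]]
[[1,12],[8,0],[37,13],[38,12],[43,0]]
[[1,12],[8,0],[37,13],[38,12],[43,0]]
[[1,12],[8,0],[15,13],[23,0],[37,13],[38,12],[43,0]]
[[1,12],[8,0],[11,6],[15,13],[23,0],[37,13],[38,12],[43,0]]
[[1,12],[8,0],[11,6],[15,13],[38,12],[43,0]]
[[1,12],[8,0],[11,6],[15,13],[38,12],[41,13],[45,0]]
[[1,12],[8,0],[11,6],[15,13],[38,12],[41,13],[45,0]]
[[1,12],[8,0],[11,6],[14,12],[15,13],[38,12],[41,13],[45,0]]
[[1,12],[8,0],[11,6],[14,12],[15,13],[38,12],[41,13],[45,0]]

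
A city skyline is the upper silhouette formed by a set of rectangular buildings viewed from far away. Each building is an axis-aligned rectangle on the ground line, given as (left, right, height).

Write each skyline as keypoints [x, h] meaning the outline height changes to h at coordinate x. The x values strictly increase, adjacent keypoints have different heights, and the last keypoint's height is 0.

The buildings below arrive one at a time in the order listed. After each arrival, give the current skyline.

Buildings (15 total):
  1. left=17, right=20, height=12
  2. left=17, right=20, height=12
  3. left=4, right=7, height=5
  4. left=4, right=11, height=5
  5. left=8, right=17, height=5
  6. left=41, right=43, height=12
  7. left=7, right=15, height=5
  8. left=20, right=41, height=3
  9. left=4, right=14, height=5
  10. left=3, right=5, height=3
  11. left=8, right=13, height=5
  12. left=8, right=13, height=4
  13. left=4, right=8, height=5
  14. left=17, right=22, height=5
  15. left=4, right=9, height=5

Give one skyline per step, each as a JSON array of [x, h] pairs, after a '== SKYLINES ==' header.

== SKYLINES ==
[[17,12],[20,0]]
[[17,12],[20,0]]
[[4,5],[7,0],[17,12],[20,0]]
[[4,5],[11,0],[17,12],[20,0]]
[[4,5],[17,12],[20,0]]
[[4,5],[17,12],[20,0],[41,12],[43,0]]
[[4,5],[17,12],[20,0],[41,12],[43,0]]
[[4,5],[17,12],[20,3],[41,12],[43,0]]
[[4,5],[17,12],[20,3],[41,12],[43,0]]
[[3,3],[4,5],[17,12],[20,3],[41,12],[43,0]]
[[3,3],[4,5],[17,12],[20,3],[41,12],[43,0]]
[[3,3],[4,5],[17,12],[20,3],[41,12],[43,0]]
[[3,3],[4,5],[17,12],[20,3],[41,12],[43,0]]
[[3,3],[4,5],[17,12],[20,5],[22,3],[41,12],[43,0]]
[[3,3],[4,5],[17,12],[20,5],[22,3],[41,12],[43,0]]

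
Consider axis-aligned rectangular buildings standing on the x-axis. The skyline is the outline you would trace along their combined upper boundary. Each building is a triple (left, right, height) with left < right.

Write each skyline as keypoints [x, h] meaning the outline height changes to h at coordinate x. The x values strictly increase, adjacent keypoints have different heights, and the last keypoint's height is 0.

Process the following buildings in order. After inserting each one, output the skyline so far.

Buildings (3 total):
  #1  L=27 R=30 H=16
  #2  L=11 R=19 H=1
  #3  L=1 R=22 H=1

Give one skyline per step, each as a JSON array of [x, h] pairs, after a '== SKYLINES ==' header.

== SKYLINES ==
[[27,16],[30,0]]
[[11,1],[19,0],[27,16],[30,0]]
[[1,1],[22,0],[27,16],[30,0]]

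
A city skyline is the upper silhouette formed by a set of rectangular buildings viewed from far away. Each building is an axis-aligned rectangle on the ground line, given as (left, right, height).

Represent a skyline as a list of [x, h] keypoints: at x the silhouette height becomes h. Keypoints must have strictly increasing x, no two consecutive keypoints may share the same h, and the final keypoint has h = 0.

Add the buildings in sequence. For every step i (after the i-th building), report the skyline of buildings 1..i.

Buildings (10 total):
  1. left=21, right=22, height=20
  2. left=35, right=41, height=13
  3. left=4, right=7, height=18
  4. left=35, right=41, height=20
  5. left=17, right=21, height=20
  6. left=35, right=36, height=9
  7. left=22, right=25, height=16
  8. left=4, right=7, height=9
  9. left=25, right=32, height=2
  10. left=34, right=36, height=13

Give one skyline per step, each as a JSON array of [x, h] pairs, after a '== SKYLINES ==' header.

== SKYLINES ==
[[21,20],[22,0]]
[[21,20],[22,0],[35,13],[41,0]]
[[4,18],[7,0],[21,20],[22,0],[35,13],[41,0]]
[[4,18],[7,0],[21,20],[22,0],[35,20],[41,0]]
[[4,18],[7,0],[17,20],[22,0],[35,20],[41,0]]
[[4,18],[7,0],[17,20],[22,0],[35,20],[41,0]]
[[4,18],[7,0],[17,20],[22,16],[25,0],[35,20],[41,0]]
[[4,18],[7,0],[17,20],[22,16],[25,0],[35,20],[41,0]]
[[4,18],[7,0],[17,20],[22,16],[25,2],[32,0],[35,20],[41,0]]
[[4,18],[7,0],[17,20],[22,16],[25,2],[32,0],[34,13],[35,20],[41,0]]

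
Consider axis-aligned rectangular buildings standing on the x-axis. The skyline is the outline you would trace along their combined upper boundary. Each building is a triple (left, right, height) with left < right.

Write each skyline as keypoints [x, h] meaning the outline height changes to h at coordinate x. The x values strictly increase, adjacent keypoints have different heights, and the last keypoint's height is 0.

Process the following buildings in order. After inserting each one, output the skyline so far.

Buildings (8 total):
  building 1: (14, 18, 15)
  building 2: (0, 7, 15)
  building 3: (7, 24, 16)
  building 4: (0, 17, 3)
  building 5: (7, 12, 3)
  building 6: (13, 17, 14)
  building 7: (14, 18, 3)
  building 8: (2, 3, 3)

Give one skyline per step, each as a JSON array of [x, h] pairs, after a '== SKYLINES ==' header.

== SKYLINES ==
[[14,15],[18,0]]
[[0,15],[7,0],[14,15],[18,0]]
[[0,15],[7,16],[24,0]]
[[0,15],[7,16],[24,0]]
[[0,15],[7,16],[24,0]]
[[0,15],[7,16],[24,0]]
[[0,15],[7,16],[24,0]]
[[0,15],[7,16],[24,0]]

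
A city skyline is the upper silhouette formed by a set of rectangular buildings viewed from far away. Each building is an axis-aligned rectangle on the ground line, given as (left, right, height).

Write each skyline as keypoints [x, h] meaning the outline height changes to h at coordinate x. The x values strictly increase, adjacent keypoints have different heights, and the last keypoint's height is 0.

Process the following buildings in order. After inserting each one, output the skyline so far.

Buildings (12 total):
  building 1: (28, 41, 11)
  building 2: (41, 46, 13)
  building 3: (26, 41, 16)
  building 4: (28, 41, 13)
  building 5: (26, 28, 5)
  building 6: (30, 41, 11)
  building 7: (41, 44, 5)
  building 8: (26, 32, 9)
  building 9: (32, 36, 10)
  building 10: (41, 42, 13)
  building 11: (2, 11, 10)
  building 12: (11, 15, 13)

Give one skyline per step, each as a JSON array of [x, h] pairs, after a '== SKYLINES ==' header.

== SKYLINES ==
[[28,11],[41,0]]
[[28,11],[41,13],[46,0]]
[[26,16],[41,13],[46,0]]
[[26,16],[41,13],[46,0]]
[[26,16],[41,13],[46,0]]
[[26,16],[41,13],[46,0]]
[[26,16],[41,13],[46,0]]
[[26,16],[41,13],[46,0]]
[[26,16],[41,13],[46,0]]
[[26,16],[41,13],[46,0]]
[[2,10],[11,0],[26,16],[41,13],[46,0]]
[[2,10],[11,13],[15,0],[26,16],[41,13],[46,0]]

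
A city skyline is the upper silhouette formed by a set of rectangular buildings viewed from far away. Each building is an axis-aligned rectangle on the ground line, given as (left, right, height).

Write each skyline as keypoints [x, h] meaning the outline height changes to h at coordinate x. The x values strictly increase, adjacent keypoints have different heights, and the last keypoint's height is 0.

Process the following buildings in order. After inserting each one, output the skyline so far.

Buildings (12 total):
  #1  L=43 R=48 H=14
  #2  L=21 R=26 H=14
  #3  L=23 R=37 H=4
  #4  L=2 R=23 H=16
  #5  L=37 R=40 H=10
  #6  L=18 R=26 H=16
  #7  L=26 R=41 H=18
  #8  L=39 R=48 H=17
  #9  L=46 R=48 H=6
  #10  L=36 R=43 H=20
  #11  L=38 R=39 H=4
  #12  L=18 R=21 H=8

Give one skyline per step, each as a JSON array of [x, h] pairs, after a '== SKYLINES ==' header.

== SKYLINES ==
[[43,14],[48,0]]
[[21,14],[26,0],[43,14],[48,0]]
[[21,14],[26,4],[37,0],[43,14],[48,0]]
[[2,16],[23,14],[26,4],[37,0],[43,14],[48,0]]
[[2,16],[23,14],[26,4],[37,10],[40,0],[43,14],[48,0]]
[[2,16],[26,4],[37,10],[40,0],[43,14],[48,0]]
[[2,16],[26,18],[41,0],[43,14],[48,0]]
[[2,16],[26,18],[41,17],[48,0]]
[[2,16],[26,18],[41,17],[48,0]]
[[2,16],[26,18],[36,20],[43,17],[48,0]]
[[2,16],[26,18],[36,20],[43,17],[48,0]]
[[2,16],[26,18],[36,20],[43,17],[48,0]]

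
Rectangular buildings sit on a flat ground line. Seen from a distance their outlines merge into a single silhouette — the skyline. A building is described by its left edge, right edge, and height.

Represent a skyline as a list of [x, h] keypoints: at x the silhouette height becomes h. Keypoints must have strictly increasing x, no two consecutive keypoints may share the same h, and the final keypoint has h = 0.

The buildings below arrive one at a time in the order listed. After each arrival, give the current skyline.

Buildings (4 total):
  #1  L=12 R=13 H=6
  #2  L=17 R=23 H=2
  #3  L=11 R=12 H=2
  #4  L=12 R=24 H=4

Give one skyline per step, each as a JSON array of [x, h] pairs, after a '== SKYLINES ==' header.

== SKYLINES ==
[[12,6],[13,0]]
[[12,6],[13,0],[17,2],[23,0]]
[[11,2],[12,6],[13,0],[17,2],[23,0]]
[[11,2],[12,6],[13,4],[24,0]]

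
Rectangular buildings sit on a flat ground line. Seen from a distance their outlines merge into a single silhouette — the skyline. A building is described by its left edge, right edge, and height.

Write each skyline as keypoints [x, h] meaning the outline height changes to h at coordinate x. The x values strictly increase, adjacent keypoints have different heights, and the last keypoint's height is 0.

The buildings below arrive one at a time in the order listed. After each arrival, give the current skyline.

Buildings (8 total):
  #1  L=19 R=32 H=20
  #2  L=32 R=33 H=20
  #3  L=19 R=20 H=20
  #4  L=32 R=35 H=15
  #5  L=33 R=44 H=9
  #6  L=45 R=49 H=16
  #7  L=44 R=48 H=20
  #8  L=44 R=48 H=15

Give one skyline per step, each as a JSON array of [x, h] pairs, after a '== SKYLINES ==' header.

== SKYLINES ==
[[19,20],[32,0]]
[[19,20],[33,0]]
[[19,20],[33,0]]
[[19,20],[33,15],[35,0]]
[[19,20],[33,15],[35,9],[44,0]]
[[19,20],[33,15],[35,9],[44,0],[45,16],[49,0]]
[[19,20],[33,15],[35,9],[44,20],[48,16],[49,0]]
[[19,20],[33,15],[35,9],[44,20],[48,16],[49,0]]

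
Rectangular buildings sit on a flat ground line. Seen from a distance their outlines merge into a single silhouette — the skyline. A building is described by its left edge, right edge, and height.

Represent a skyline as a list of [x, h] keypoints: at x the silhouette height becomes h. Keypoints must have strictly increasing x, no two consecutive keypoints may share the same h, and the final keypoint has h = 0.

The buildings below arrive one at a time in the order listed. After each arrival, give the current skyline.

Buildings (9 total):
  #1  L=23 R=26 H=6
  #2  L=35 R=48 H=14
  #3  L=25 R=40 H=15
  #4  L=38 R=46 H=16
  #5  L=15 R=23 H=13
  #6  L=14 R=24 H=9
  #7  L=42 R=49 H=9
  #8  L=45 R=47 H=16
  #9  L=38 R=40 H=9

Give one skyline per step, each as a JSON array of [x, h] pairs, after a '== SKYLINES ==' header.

== SKYLINES ==
[[23,6],[26,0]]
[[23,6],[26,0],[35,14],[48,0]]
[[23,6],[25,15],[40,14],[48,0]]
[[23,6],[25,15],[38,16],[46,14],[48,0]]
[[15,13],[23,6],[25,15],[38,16],[46,14],[48,0]]
[[14,9],[15,13],[23,9],[24,6],[25,15],[38,16],[46,14],[48,0]]
[[14,9],[15,13],[23,9],[24,6],[25,15],[38,16],[46,14],[48,9],[49,0]]
[[14,9],[15,13],[23,9],[24,6],[25,15],[38,16],[47,14],[48,9],[49,0]]
[[14,9],[15,13],[23,9],[24,6],[25,15],[38,16],[47,14],[48,9],[49,0]]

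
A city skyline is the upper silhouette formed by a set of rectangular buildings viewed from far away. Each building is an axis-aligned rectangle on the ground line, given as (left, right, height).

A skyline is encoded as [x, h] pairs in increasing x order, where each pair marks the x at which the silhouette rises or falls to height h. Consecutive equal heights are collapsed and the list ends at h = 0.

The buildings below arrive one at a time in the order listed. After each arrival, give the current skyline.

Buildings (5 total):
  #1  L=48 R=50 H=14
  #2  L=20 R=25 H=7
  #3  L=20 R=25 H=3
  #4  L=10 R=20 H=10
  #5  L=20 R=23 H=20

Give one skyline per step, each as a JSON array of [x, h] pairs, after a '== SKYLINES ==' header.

== SKYLINES ==
[[48,14],[50,0]]
[[20,7],[25,0],[48,14],[50,0]]
[[20,7],[25,0],[48,14],[50,0]]
[[10,10],[20,7],[25,0],[48,14],[50,0]]
[[10,10],[20,20],[23,7],[25,0],[48,14],[50,0]]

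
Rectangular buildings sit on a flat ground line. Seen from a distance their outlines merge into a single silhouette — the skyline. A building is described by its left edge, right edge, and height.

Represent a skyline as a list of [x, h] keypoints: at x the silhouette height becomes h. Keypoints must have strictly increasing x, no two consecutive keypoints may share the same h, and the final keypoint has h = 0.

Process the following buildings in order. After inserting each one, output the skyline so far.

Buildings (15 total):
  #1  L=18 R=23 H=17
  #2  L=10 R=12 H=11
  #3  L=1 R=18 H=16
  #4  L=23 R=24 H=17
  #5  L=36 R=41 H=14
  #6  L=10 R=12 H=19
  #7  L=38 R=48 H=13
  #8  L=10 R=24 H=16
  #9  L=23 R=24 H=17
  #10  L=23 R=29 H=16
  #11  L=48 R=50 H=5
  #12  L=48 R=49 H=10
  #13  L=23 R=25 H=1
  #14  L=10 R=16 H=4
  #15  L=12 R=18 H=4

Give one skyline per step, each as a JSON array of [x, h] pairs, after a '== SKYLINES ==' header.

== SKYLINES ==
[[18,17],[23,0]]
[[10,11],[12,0],[18,17],[23,0]]
[[1,16],[18,17],[23,0]]
[[1,16],[18,17],[24,0]]
[[1,16],[18,17],[24,0],[36,14],[41,0]]
[[1,16],[10,19],[12,16],[18,17],[24,0],[36,14],[41,0]]
[[1,16],[10,19],[12,16],[18,17],[24,0],[36,14],[41,13],[48,0]]
[[1,16],[10,19],[12,16],[18,17],[24,0],[36,14],[41,13],[48,0]]
[[1,16],[10,19],[12,16],[18,17],[24,0],[36,14],[41,13],[48,0]]
[[1,16],[10,19],[12,16],[18,17],[24,16],[29,0],[36,14],[41,13],[48,0]]
[[1,16],[10,19],[12,16],[18,17],[24,16],[29,0],[36,14],[41,13],[48,5],[50,0]]
[[1,16],[10,19],[12,16],[18,17],[24,16],[29,0],[36,14],[41,13],[48,10],[49,5],[50,0]]
[[1,16],[10,19],[12,16],[18,17],[24,16],[29,0],[36,14],[41,13],[48,10],[49,5],[50,0]]
[[1,16],[10,19],[12,16],[18,17],[24,16],[29,0],[36,14],[41,13],[48,10],[49,5],[50,0]]
[[1,16],[10,19],[12,16],[18,17],[24,16],[29,0],[36,14],[41,13],[48,10],[49,5],[50,0]]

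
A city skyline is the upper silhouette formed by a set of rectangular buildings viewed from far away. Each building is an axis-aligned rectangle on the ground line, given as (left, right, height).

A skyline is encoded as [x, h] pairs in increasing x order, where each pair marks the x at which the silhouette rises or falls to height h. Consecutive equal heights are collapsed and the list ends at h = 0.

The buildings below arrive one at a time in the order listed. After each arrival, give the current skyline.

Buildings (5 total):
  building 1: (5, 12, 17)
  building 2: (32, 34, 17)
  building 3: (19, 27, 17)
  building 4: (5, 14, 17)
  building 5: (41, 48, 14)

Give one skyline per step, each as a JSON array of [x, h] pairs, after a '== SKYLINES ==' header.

== SKYLINES ==
[[5,17],[12,0]]
[[5,17],[12,0],[32,17],[34,0]]
[[5,17],[12,0],[19,17],[27,0],[32,17],[34,0]]
[[5,17],[14,0],[19,17],[27,0],[32,17],[34,0]]
[[5,17],[14,0],[19,17],[27,0],[32,17],[34,0],[41,14],[48,0]]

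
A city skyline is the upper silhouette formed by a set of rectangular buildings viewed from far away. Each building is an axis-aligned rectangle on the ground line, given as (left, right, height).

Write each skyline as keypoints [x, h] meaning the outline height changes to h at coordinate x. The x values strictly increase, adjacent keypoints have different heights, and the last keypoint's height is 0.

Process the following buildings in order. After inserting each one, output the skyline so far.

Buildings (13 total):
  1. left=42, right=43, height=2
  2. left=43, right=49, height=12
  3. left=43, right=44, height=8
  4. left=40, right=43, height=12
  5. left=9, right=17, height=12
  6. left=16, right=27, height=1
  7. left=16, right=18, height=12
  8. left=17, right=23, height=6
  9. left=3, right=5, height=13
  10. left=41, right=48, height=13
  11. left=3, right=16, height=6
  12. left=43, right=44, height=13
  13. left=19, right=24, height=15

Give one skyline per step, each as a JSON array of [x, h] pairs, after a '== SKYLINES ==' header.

== SKYLINES ==
[[42,2],[43,0]]
[[42,2],[43,12],[49,0]]
[[42,2],[43,12],[49,0]]
[[40,12],[49,0]]
[[9,12],[17,0],[40,12],[49,0]]
[[9,12],[17,1],[27,0],[40,12],[49,0]]
[[9,12],[18,1],[27,0],[40,12],[49,0]]
[[9,12],[18,6],[23,1],[27,0],[40,12],[49,0]]
[[3,13],[5,0],[9,12],[18,6],[23,1],[27,0],[40,12],[49,0]]
[[3,13],[5,0],[9,12],[18,6],[23,1],[27,0],[40,12],[41,13],[48,12],[49,0]]
[[3,13],[5,6],[9,12],[18,6],[23,1],[27,0],[40,12],[41,13],[48,12],[49,0]]
[[3,13],[5,6],[9,12],[18,6],[23,1],[27,0],[40,12],[41,13],[48,12],[49,0]]
[[3,13],[5,6],[9,12],[18,6],[19,15],[24,1],[27,0],[40,12],[41,13],[48,12],[49,0]]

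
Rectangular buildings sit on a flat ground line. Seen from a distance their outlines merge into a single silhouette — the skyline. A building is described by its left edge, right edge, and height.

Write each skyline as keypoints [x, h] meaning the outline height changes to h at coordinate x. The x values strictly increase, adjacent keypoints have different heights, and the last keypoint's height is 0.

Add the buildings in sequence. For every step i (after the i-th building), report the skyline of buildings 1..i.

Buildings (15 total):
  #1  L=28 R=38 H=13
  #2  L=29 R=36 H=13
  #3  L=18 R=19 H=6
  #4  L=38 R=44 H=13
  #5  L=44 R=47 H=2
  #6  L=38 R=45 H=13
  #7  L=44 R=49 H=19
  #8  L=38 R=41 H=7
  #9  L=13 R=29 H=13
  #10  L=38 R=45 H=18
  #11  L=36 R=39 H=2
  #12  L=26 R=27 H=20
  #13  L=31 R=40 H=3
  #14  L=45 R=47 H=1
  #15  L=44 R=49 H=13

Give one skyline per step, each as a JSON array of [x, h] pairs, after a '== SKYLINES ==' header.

== SKYLINES ==
[[28,13],[38,0]]
[[28,13],[38,0]]
[[18,6],[19,0],[28,13],[38,0]]
[[18,6],[19,0],[28,13],[44,0]]
[[18,6],[19,0],[28,13],[44,2],[47,0]]
[[18,6],[19,0],[28,13],[45,2],[47,0]]
[[18,6],[19,0],[28,13],[44,19],[49,0]]
[[18,6],[19,0],[28,13],[44,19],[49,0]]
[[13,13],[44,19],[49,0]]
[[13,13],[38,18],[44,19],[49,0]]
[[13,13],[38,18],[44,19],[49,0]]
[[13,13],[26,20],[27,13],[38,18],[44,19],[49,0]]
[[13,13],[26,20],[27,13],[38,18],[44,19],[49,0]]
[[13,13],[26,20],[27,13],[38,18],[44,19],[49,0]]
[[13,13],[26,20],[27,13],[38,18],[44,19],[49,0]]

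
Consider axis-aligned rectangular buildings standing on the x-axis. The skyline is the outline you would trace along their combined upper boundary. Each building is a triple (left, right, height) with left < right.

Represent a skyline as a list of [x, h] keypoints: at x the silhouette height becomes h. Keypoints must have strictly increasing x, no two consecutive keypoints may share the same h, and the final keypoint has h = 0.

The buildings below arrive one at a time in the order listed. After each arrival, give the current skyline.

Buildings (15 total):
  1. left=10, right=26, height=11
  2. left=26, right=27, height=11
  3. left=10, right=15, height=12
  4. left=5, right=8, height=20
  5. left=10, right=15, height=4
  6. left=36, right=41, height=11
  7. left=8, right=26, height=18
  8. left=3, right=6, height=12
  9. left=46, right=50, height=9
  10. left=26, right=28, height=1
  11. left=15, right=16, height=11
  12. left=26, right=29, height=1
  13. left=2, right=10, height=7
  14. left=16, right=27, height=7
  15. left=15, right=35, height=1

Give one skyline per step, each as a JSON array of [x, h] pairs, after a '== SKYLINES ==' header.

== SKYLINES ==
[[10,11],[26,0]]
[[10,11],[27,0]]
[[10,12],[15,11],[27,0]]
[[5,20],[8,0],[10,12],[15,11],[27,0]]
[[5,20],[8,0],[10,12],[15,11],[27,0]]
[[5,20],[8,0],[10,12],[15,11],[27,0],[36,11],[41,0]]
[[5,20],[8,18],[26,11],[27,0],[36,11],[41,0]]
[[3,12],[5,20],[8,18],[26,11],[27,0],[36,11],[41,0]]
[[3,12],[5,20],[8,18],[26,11],[27,0],[36,11],[41,0],[46,9],[50,0]]
[[3,12],[5,20],[8,18],[26,11],[27,1],[28,0],[36,11],[41,0],[46,9],[50,0]]
[[3,12],[5,20],[8,18],[26,11],[27,1],[28,0],[36,11],[41,0],[46,9],[50,0]]
[[3,12],[5,20],[8,18],[26,11],[27,1],[29,0],[36,11],[41,0],[46,9],[50,0]]
[[2,7],[3,12],[5,20],[8,18],[26,11],[27,1],[29,0],[36,11],[41,0],[46,9],[50,0]]
[[2,7],[3,12],[5,20],[8,18],[26,11],[27,1],[29,0],[36,11],[41,0],[46,9],[50,0]]
[[2,7],[3,12],[5,20],[8,18],[26,11],[27,1],[35,0],[36,11],[41,0],[46,9],[50,0]]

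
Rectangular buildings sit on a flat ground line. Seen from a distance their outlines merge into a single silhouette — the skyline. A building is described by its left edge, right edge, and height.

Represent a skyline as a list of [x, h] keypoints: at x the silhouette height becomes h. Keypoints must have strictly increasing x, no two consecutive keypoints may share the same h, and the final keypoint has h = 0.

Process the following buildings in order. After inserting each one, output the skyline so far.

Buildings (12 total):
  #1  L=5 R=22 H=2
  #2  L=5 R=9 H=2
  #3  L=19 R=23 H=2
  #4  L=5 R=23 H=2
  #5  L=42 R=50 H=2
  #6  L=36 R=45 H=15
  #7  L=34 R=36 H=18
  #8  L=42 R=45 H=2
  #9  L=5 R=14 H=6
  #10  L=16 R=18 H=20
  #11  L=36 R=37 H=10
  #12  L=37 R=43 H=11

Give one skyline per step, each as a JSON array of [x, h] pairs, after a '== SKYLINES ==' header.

== SKYLINES ==
[[5,2],[22,0]]
[[5,2],[22,0]]
[[5,2],[23,0]]
[[5,2],[23,0]]
[[5,2],[23,0],[42,2],[50,0]]
[[5,2],[23,0],[36,15],[45,2],[50,0]]
[[5,2],[23,0],[34,18],[36,15],[45,2],[50,0]]
[[5,2],[23,0],[34,18],[36,15],[45,2],[50,0]]
[[5,6],[14,2],[23,0],[34,18],[36,15],[45,2],[50,0]]
[[5,6],[14,2],[16,20],[18,2],[23,0],[34,18],[36,15],[45,2],[50,0]]
[[5,6],[14,2],[16,20],[18,2],[23,0],[34,18],[36,15],[45,2],[50,0]]
[[5,6],[14,2],[16,20],[18,2],[23,0],[34,18],[36,15],[45,2],[50,0]]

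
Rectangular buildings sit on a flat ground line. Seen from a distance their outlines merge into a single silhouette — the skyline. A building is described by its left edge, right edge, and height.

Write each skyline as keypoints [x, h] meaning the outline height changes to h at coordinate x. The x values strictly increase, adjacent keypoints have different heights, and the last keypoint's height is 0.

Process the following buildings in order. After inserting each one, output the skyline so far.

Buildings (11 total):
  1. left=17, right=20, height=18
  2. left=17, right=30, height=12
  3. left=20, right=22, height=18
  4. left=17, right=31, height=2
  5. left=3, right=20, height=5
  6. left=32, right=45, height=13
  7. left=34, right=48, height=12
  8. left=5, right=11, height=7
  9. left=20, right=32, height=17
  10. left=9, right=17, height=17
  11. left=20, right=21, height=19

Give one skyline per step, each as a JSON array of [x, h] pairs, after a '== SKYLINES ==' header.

== SKYLINES ==
[[17,18],[20,0]]
[[17,18],[20,12],[30,0]]
[[17,18],[22,12],[30,0]]
[[17,18],[22,12],[30,2],[31,0]]
[[3,5],[17,18],[22,12],[30,2],[31,0]]
[[3,5],[17,18],[22,12],[30,2],[31,0],[32,13],[45,0]]
[[3,5],[17,18],[22,12],[30,2],[31,0],[32,13],[45,12],[48,0]]
[[3,5],[5,7],[11,5],[17,18],[22,12],[30,2],[31,0],[32,13],[45,12],[48,0]]
[[3,5],[5,7],[11,5],[17,18],[22,17],[32,13],[45,12],[48,0]]
[[3,5],[5,7],[9,17],[17,18],[22,17],[32,13],[45,12],[48,0]]
[[3,5],[5,7],[9,17],[17,18],[20,19],[21,18],[22,17],[32,13],[45,12],[48,0]]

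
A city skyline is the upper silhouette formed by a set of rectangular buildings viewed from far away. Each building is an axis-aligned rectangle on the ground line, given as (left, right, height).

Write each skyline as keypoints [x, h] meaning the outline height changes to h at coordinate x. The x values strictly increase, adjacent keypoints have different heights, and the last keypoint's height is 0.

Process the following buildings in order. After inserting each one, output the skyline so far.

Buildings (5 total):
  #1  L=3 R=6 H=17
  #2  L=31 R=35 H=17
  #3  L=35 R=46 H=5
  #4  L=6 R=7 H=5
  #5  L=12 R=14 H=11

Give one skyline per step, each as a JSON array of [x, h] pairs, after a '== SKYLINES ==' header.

== SKYLINES ==
[[3,17],[6,0]]
[[3,17],[6,0],[31,17],[35,0]]
[[3,17],[6,0],[31,17],[35,5],[46,0]]
[[3,17],[6,5],[7,0],[31,17],[35,5],[46,0]]
[[3,17],[6,5],[7,0],[12,11],[14,0],[31,17],[35,5],[46,0]]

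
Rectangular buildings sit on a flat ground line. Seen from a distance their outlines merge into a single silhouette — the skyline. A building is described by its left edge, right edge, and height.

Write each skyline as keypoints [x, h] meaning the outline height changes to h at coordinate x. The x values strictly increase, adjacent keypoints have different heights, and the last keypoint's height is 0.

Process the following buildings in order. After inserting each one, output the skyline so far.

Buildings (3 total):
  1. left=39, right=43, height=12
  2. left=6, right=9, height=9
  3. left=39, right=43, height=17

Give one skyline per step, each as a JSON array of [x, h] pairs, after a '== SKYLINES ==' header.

== SKYLINES ==
[[39,12],[43,0]]
[[6,9],[9,0],[39,12],[43,0]]
[[6,9],[9,0],[39,17],[43,0]]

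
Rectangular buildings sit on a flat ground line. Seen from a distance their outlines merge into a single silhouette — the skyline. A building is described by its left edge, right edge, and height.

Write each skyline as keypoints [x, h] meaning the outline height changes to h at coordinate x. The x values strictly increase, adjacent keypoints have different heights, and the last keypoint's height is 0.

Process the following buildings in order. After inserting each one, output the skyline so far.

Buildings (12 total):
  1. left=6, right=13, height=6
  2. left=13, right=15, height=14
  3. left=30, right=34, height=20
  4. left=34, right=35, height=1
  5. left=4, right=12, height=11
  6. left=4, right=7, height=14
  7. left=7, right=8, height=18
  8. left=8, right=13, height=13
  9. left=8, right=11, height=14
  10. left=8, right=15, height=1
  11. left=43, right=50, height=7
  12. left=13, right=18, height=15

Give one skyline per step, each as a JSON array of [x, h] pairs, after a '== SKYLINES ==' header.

== SKYLINES ==
[[6,6],[13,0]]
[[6,6],[13,14],[15,0]]
[[6,6],[13,14],[15,0],[30,20],[34,0]]
[[6,6],[13,14],[15,0],[30,20],[34,1],[35,0]]
[[4,11],[12,6],[13,14],[15,0],[30,20],[34,1],[35,0]]
[[4,14],[7,11],[12,6],[13,14],[15,0],[30,20],[34,1],[35,0]]
[[4,14],[7,18],[8,11],[12,6],[13,14],[15,0],[30,20],[34,1],[35,0]]
[[4,14],[7,18],[8,13],[13,14],[15,0],[30,20],[34,1],[35,0]]
[[4,14],[7,18],[8,14],[11,13],[13,14],[15,0],[30,20],[34,1],[35,0]]
[[4,14],[7,18],[8,14],[11,13],[13,14],[15,0],[30,20],[34,1],[35,0]]
[[4,14],[7,18],[8,14],[11,13],[13,14],[15,0],[30,20],[34,1],[35,0],[43,7],[50,0]]
[[4,14],[7,18],[8,14],[11,13],[13,15],[18,0],[30,20],[34,1],[35,0],[43,7],[50,0]]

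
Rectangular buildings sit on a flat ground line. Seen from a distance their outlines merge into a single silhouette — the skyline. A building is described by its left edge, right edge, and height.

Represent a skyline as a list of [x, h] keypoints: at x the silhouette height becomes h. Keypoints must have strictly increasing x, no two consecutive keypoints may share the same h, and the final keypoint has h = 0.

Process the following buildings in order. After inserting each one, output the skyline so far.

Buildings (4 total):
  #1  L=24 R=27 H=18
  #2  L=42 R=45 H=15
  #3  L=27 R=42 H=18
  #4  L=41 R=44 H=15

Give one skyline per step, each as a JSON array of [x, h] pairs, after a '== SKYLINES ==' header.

== SKYLINES ==
[[24,18],[27,0]]
[[24,18],[27,0],[42,15],[45,0]]
[[24,18],[42,15],[45,0]]
[[24,18],[42,15],[45,0]]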